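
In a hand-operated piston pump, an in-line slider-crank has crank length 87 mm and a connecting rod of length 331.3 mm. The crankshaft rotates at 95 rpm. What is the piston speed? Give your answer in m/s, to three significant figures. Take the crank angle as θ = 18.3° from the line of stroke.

ω = 2π·95/60 = 9.948 rad/s
For an in-line slider-crank, x = r cosθ + √(L² − r² sin²θ), so v = −rω sinθ·[1 + r cosθ/√(L² − r² sin²θ)].
With r = 0.087 m, L = 0.3313 m, θ = 18.3°: √(L² − r² sin²θ) = 0.33017 m.
v = −0.087·9.948·0.31399·[1 + 0.087·0.94943/0.33017] = -0.33975 m/s.
|v| = 0.33975 m/s.

0.340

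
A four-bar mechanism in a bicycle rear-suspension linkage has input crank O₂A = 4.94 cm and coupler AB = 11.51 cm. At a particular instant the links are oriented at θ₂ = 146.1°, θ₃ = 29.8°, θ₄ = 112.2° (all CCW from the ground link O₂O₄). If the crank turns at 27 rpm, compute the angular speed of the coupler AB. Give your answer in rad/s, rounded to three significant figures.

ω₂ = 2.827 rad/s (from 27 rpm).
Differentiating the loop-closure r₂e^{iθ₂}+r₃e^{iθ₃}=r₁+r₄e^{iθ₄} gives r₂ω₂e^{iθ₂}+r₃ω₃e^{iθ₃}=r₄ω₄e^{iθ₄}.
Eliminating the other unknown: ω₃ = r₂ω₂ sin(θ₄−θ₂) / [r₃ sin(θ₃−θ₄)].
Numerator sine = -0.55775; denominator sine = -0.99122.
Result = 0.0494·2.827·(-0.55775) / (0.1151·(-0.99122)) = +0.68283 rad/s; magnitude 0.68283 rad/s.

0.683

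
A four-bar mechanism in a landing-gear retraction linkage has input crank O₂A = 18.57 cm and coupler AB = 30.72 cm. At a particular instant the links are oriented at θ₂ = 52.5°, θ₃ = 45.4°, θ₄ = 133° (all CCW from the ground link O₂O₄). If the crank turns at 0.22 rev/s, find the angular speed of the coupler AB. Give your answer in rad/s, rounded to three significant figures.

ω₂ = 1.382 rad/s (from 0.22 rev/s).
Differentiating the loop-closure r₂e^{iθ₂}+r₃e^{iθ₃}=r₁+r₄e^{iθ₄} gives r₂ω₂e^{iθ₂}+r₃ω₃e^{iθ₃}=r₄ω₄e^{iθ₄}.
Eliminating the other unknown: ω₃ = r₂ω₂ sin(θ₄−θ₂) / [r₃ sin(θ₃−θ₄)].
Numerator sine = +0.98629; denominator sine = -0.99912.
Result = 0.1857·1.382·(+0.98629) / (0.3072·(-0.99912)) = -0.82485 rad/s; magnitude 0.82485 rad/s.

0.825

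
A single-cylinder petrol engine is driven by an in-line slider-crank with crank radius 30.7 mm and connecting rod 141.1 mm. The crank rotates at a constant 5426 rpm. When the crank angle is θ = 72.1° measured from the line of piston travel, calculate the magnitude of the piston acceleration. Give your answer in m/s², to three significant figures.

1270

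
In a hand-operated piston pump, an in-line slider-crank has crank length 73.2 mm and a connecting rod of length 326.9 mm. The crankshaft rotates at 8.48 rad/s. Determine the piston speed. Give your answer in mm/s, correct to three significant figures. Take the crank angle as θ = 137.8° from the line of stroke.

ω = 8.48 rad/s
For an in-line slider-crank, x = r cosθ + √(L² − r² sin²θ), so v = −rω sinθ·[1 + r cosθ/√(L² − r² sin²θ)].
With r = 0.0732 m, L = 0.3269 m, θ = 137.8°: √(L² − r² sin²θ) = 0.32318 m.
v = −0.0732·8.48·0.67172·[1 + 0.0732·-0.74080/0.32318] = -0.347 m/s.
|v| = 0.347 m/s = 347 mm/s.

347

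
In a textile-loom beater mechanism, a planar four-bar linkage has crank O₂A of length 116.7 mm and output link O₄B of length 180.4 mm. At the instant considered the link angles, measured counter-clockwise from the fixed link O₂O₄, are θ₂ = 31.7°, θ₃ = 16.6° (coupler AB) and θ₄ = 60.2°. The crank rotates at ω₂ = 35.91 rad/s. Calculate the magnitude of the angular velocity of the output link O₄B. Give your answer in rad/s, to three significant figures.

ω₂ = 35.91 rad/s
Differentiating the loop-closure r₂e^{iθ₂}+r₃e^{iθ₃}=r₁+r₄e^{iθ₄} gives r₂ω₂e^{iθ₂}+r₃ω₃e^{iθ₃}=r₄ω₄e^{iθ₄}.
Eliminating the other unknown: ω₄ = r₂ω₂ sin(θ₂−θ₃) / [r₄ sin(θ₄−θ₃)].
Numerator sine = +0.26050; denominator sine = +0.68962.
Result = 0.1167·35.91·(+0.26050) / (0.1804·(+0.68962)) = +8.7752 rad/s; magnitude 8.7752 rad/s.

8.78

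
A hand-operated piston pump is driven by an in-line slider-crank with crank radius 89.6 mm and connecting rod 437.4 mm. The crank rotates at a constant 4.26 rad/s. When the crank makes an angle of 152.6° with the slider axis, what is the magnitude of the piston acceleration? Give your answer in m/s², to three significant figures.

ω = 4.26 rad/s
x(θ) = r cosθ + √(L² − r² sin²θ); with ω constant, a = ω²·d²x/dθ².
d²x/dθ² = −r cosθ − r²(cos2θ)/√u − r⁴ sin²2θ/(4u^{3/2}),  u = L² − r² sin²θ = 0.189619 m².
Substituting r = 0.0896 m, L = 0.4374 m, θ = 152.6°: d²x/dθ² = +0.068791 m.
a = ω²·d²x/dθ² = (4.26)²·(+0.068791) = +1.2484 m/s²;  |a| = 1.2484 m/s².

1.25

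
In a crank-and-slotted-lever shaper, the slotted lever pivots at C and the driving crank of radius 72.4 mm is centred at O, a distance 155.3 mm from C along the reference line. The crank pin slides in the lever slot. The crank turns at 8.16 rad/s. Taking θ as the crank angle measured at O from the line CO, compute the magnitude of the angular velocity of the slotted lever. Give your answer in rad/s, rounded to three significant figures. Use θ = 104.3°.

0.845

ω = 8.16 rad/s
Crank pin A relative to C: A = (d + r cosθ, r sinθ); lever angle φ = atan2(r sinθ, d + r cosθ).
Differentiating tanφ: φ̇ = rω(d cosθ + r)/(d² + r² + 2dr cosθ).
d² + r² + 2dr cosθ = |CA|² = 0.0238055 m²;  d cosθ + r = +0.034041 m.
|ω_lever| = |0.0724·8.16·+0.034041| / 0.0238055 = 0.8448 rad/s.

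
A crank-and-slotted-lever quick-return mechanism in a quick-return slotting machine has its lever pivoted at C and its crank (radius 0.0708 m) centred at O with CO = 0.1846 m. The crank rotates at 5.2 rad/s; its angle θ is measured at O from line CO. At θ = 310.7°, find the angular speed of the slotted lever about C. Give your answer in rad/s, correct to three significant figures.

1.25

ω = 5.2 rad/s
Crank pin A relative to C: A = (d + r cosθ, r sinθ); lever angle φ = atan2(r sinθ, d + r cosθ).
Differentiating tanφ: φ̇ = rω(d cosθ + r)/(d² + r² + 2dr cosθ).
d² + r² + 2dr cosθ = |CA|² = 0.0561352 m²;  d cosθ + r = +0.19118 m.
|ω_lever| = |0.0708·5.2·+0.19118| / 0.0561352 = 1.2538 rad/s.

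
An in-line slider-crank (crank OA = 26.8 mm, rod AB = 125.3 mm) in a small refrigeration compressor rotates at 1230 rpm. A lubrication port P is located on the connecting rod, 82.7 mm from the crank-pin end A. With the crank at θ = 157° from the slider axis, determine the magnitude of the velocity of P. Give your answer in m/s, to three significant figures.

ω = 128.8 rad/s.  Crank-pin speed |V_A| = rω = 3.452 m/s, perpendicular to OA.
Rod angle: sinφ = −(r/L) sinθ ⇒ φ = -4.794°; ω_rod = −rω cosθ/√(L²−r²sin²θ) = +25.449 rad/s.
V_P = V_A + ω_rod × AP, with AP = 0.0827 m along the rod.
Components: V_Px = −rω sinθ − a·ω_rod·sinφ = -1.1729 m/s;  V_Py = rω cosθ + a·ω_rod·cosφ = -1.0803 m/s.
|V_P| = √(V_Px² + V_Py²) = 1.5946 m/s.

1.59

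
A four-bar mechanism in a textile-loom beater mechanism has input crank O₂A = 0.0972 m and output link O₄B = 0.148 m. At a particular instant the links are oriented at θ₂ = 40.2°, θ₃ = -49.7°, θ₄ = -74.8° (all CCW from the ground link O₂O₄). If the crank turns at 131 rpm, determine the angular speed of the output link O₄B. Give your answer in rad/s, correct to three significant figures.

21.2

ω₂ = 13.72 rad/s (from 131 rpm).
Differentiating the loop-closure r₂e^{iθ₂}+r₃e^{iθ₃}=r₁+r₄e^{iθ₄} gives r₂ω₂e^{iθ₂}+r₃ω₃e^{iθ₃}=r₄ω₄e^{iθ₄}.
Eliminating the other unknown: ω₄ = r₂ω₂ sin(θ₂−θ₃) / [r₄ sin(θ₄−θ₃)].
Numerator sine = +1.00000; denominator sine = -0.42420.
Result = 0.0972·13.72·(+1.00000) / (0.148·(-0.42420)) = -21.239 rad/s; magnitude 21.239 rad/s.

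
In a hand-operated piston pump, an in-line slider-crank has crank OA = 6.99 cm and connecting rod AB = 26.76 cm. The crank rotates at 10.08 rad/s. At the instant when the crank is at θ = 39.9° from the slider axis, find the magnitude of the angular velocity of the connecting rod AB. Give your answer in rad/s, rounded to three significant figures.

ω = 10.08 rad/s
The rod makes angle φ with the slider axis where L sinφ = r sinθ; differentiating, L cosφ·φ̇ = r ω cosθ.
L cosφ = √(L² − r² sin²θ) = 0.26382 m.
|ω_rod| = r ω |cosθ| / √(L² − r² sin²θ) = 0.0699·10.08·0.76717/0.26382 = 2.0489 rad/s.

2.05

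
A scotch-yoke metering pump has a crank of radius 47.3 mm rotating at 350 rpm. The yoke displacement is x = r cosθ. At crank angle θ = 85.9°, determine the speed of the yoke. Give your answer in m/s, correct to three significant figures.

ω = 36.65 rad/s (from 350 rpm).
x = r cosθ ⇒ ẋ = −rω sinθ.
|v| = rω|sinθ| = 0.0473·36.65·|sin 85.9°| = 1.7292 m/s.

1.73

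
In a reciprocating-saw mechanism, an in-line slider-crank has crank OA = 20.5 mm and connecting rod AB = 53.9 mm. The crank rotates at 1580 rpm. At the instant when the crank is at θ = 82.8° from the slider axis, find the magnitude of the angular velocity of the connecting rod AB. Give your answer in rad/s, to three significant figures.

ω = 165.5 rad/s (converted from 1580 rpm).
The rod makes angle φ with the slider axis where L sinφ = r sinθ; differentiating, L cosφ·φ̇ = r ω cosθ.
L cosφ = √(L² − r² sin²θ) = 0.049916 m.
|ω_rod| = r ω |cosθ| / √(L² − r² sin²θ) = 0.0205·165.5·0.12533/0.049916 = 8.5167 rad/s.

8.52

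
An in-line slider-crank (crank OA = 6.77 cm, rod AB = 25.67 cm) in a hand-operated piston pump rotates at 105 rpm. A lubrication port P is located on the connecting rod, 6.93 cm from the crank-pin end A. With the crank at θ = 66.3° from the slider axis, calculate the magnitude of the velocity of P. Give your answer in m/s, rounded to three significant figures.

0.735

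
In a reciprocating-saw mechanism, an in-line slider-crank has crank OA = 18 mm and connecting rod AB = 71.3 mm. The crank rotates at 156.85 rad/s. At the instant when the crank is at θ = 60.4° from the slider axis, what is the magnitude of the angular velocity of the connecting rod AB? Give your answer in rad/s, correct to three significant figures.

20.0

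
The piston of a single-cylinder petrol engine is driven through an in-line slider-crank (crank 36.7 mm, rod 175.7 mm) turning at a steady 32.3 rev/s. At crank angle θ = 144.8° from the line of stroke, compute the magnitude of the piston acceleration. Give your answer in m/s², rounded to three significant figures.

1130

ω = 2π·32.3 = 202.9 rad/s
x(θ) = r cosθ + √(L² − r² sin²θ); with ω constant, a = ω²·d²x/dθ².
d²x/dθ² = −r cosθ − r²(cos2θ)/√u − r⁴ sin²2θ/(4u^{3/2}),  u = L² − r² sin²θ = 0.030423 m².
Substituting r = 0.0367 m, L = 0.1757 m, θ = 144.8°: d²x/dθ² = +0.027323 m.
a = ω²·d²x/dθ² = (202.9)²·(+0.027323) = +1125.4 m/s²;  |a| = 1125.4 m/s².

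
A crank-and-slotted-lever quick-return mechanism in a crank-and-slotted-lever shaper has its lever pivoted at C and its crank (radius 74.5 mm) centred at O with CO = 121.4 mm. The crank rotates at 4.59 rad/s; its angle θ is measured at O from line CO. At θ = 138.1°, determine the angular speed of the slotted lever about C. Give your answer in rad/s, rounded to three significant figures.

0.795

ω = 4.59 rad/s
Crank pin A relative to C: A = (d + r cosθ, r sinθ); lever angle φ = atan2(r sinθ, d + r cosθ).
Differentiating tanφ: φ̇ = rω(d cosθ + r)/(d² + r² + 2dr cosθ).
d² + r² + 2dr cosθ = |CA|² = 0.00682466 m²;  d cosθ + r = -0.015859 m.
|ω_lever| = |0.0745·4.59·-0.015859| / 0.00682466 = 0.79465 rad/s.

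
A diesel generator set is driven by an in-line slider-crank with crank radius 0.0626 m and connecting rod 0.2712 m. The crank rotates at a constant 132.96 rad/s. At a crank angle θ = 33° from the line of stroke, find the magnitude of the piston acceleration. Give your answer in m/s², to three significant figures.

1040

ω = 133 rad/s
x(θ) = r cosθ + √(L² − r² sin²θ); with ω constant, a = ω²·d²x/dθ².
d²x/dθ² = −r cosθ − r²(cos2θ)/√u − r⁴ sin²2θ/(4u^{3/2}),  u = L² − r² sin²θ = 0.072387 m².
Substituting r = 0.0626 m, L = 0.2712 m, θ = 33°: d²x/dθ² = -0.05859 m.
a = ω²·d²x/dθ² = (133)²·(-0.05859) = -1035.8 m/s²;  |a| = 1035.8 m/s².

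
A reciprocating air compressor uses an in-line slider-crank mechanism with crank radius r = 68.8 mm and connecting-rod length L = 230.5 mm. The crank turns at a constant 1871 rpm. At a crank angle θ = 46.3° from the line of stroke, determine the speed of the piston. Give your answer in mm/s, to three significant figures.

ω = 2π·1871/60 = 195.9 rad/s
For an in-line slider-crank, x = r cosθ + √(L² − r² sin²θ), so v = −rω sinθ·[1 + r cosθ/√(L² − r² sin²θ)].
With r = 0.0688 m, L = 0.2305 m, θ = 46.3°: √(L² − r² sin²θ) = 0.22507 m.
v = −0.0688·195.9·0.72297·[1 + 0.0688·0.69088/0.22507] = -11.804 m/s.
|v| = 11.804 m/s = 11804 mm/s.

11800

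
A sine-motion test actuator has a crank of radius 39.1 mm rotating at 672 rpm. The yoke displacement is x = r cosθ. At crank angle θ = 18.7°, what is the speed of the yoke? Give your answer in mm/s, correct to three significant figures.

882

ω = 70.37 rad/s (from 672 rpm).
x = r cosθ ⇒ ẋ = −rω sinθ.
|v| = rω|sinθ| = 0.0391·70.37·|sin 18.7°| = 0.88218 m/s = 882.18 mm/s.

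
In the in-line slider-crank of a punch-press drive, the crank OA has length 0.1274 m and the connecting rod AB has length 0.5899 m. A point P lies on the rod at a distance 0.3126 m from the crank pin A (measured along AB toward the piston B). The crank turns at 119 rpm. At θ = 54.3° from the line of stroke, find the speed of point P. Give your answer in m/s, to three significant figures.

ω = 12.46 rad/s.  Crank-pin speed |V_A| = rω = 1.5876 m/s, perpendicular to OA.
Rod angle: sinφ = −(r/L) sinθ ⇒ φ = -10.101°; ω_rod = −rω cosθ/√(L²−r²sin²θ) = -1.5952 rad/s.
V_P = V_A + ω_rod × AP, with AP = 0.3126 m along the rod.
Components: V_Px = −rω sinθ − a·ω_rod·sinφ = -1.3767 m/s;  V_Py = rω cosθ + a·ω_rod·cosφ = +0.4355 m/s.
|V_P| = √(V_Px² + V_Py²) = 1.444 m/s.

1.44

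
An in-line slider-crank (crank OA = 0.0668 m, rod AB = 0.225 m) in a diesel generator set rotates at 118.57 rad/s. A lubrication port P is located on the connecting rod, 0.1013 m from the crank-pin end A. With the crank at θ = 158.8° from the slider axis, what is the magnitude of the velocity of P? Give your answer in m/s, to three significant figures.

4.77

ω = 118.6 rad/s.  Crank-pin speed |V_A| = rω = 7.9205 m/s, perpendicular to OA.
Rod angle: sinφ = −(r/L) sinθ ⇒ φ = -6.163°; ω_rod = −rω cosθ/√(L²−r²sin²θ) = +33.011 rad/s.
V_P = V_A + ω_rod × AP, with AP = 0.1013 m along the rod.
Components: V_Px = −rω sinθ − a·ω_rod·sinφ = -2.5052 m/s;  V_Py = rω cosθ + a·ω_rod·cosφ = -4.0598 m/s.
|V_P| = √(V_Px² + V_Py²) = 4.7706 m/s.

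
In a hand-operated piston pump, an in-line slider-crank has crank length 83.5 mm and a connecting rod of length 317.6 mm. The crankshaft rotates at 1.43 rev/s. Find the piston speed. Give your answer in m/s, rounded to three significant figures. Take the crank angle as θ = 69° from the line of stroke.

ω = 2π·1.43 = 8.985 rad/s
For an in-line slider-crank, x = r cosθ + √(L² − r² sin²θ), so v = −rω sinθ·[1 + r cosθ/√(L² − r² sin²θ)].
With r = 0.0835 m, L = 0.3176 m, θ = 69°: √(L² − r² sin²θ) = 0.30788 m.
v = −0.0835·8.985·0.93358·[1 + 0.0835·0.35837/0.30788] = -0.76849 m/s.
|v| = 0.76849 m/s.

0.768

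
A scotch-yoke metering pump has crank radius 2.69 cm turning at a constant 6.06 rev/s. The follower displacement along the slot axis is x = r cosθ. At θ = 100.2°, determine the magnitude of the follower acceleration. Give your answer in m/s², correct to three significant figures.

6.91

ω = 38.08 rad/s (from 6.06 rev/s).
x = r cosθ ⇒ ẍ = −rω² cosθ (ω constant).
|a| = rω²|cosθ| = 0.0269·(38.08)²·|cos 100.2°| = 6.9062 m/s².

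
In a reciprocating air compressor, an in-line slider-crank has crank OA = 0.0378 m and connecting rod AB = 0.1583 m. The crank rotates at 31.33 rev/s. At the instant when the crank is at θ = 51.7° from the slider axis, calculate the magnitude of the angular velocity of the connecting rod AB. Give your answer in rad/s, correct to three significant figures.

ω = 196.9 rad/s (converted from 31.33 rev/s).
The rod makes angle φ with the slider axis where L sinφ = r sinθ; differentiating, L cosφ·φ̇ = r ω cosθ.
L cosφ = √(L² − r² sin²θ) = 0.1555 m.
|ω_rod| = r ω |cosθ| / √(L² − r² sin²θ) = 0.0378·196.9·0.61978/0.1555 = 29.659 rad/s.

29.7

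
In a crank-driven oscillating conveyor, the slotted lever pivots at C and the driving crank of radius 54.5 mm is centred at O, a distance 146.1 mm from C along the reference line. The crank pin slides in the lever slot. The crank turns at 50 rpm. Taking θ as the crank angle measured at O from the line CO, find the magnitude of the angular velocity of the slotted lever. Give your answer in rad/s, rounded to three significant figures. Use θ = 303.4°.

1.16

ω = 5.236 rad/s (from 50 rpm).
Crank pin A relative to C: A = (d + r cosθ, r sinθ); lever angle φ = atan2(r sinθ, d + r cosθ).
Differentiating tanφ: φ̇ = rω(d cosθ + r)/(d² + r² + 2dr cosθ).
d² + r² + 2dr cosθ = |CA|² = 0.0330818 m²;  d cosθ + r = +0.13493 m.
|ω_lever| = |0.0545·5.236·+0.13493| / 0.0330818 = 1.1639 rad/s.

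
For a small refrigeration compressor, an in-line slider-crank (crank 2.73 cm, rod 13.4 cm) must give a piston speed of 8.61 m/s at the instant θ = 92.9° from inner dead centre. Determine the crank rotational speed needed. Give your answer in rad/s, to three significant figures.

319

For an in-line slider-crank, |v_piston| = rω|sinθ|·[1 + r cosθ/√(L² − r² sin²θ)].
With r = 0.0273 m, L = 0.134 m, θ = 92.9°: the bracketed kinematic factor |dx/dθ| = 0.026978 m.
ω = v/|dx/dθ| = 8.61/0.026978 = 319.15 rad/s.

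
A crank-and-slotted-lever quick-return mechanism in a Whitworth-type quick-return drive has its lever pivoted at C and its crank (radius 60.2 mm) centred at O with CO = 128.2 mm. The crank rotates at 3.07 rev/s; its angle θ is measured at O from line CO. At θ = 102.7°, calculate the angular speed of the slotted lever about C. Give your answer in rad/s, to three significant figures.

ω = 19.29 rad/s (from 3.07 rev/s).
Crank pin A relative to C: A = (d + r cosθ, r sinθ); lever angle φ = atan2(r sinθ, d + r cosθ).
Differentiating tanφ: φ̇ = rω(d cosθ + r)/(d² + r² + 2dr cosθ).
d² + r² + 2dr cosθ = |CA|² = 0.0166659 m²;  d cosθ + r = +0.032016 m.
|ω_lever| = |0.0602·19.29·+0.032016| / 0.0166659 = 2.2307 rad/s.

2.23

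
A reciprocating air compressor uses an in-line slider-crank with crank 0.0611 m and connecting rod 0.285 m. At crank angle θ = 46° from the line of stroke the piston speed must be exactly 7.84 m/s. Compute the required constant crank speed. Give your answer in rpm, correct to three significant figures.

1480

For an in-line slider-crank, |v_piston| = rω|sinθ|·[1 + r cosθ/√(L² − r² sin²θ)].
With r = 0.0611 m, L = 0.285 m, θ = 46°: the bracketed kinematic factor |dx/dθ| = 0.050576 m.
ω = v/|dx/dθ| = 7.84/0.050576 = 155.01 rad/s.
N = 60ω/(2π) = 1480.3 rpm.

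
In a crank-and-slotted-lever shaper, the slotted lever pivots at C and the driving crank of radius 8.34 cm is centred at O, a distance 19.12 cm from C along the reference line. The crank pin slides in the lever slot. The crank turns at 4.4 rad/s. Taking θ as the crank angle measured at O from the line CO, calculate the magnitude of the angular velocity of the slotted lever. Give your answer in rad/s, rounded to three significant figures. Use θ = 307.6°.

1.17

ω = 4.4 rad/s
Crank pin A relative to C: A = (d + r cosθ, r sinθ); lever angle φ = atan2(r sinθ, d + r cosθ).
Differentiating tanφ: φ̇ = rω(d cosθ + r)/(d² + r² + 2dr cosθ).
d² + r² + 2dr cosθ = |CA|² = 0.0629718 m²;  d cosθ + r = +0.20006 m.
|ω_lever| = |0.0834·4.4·+0.20006| / 0.0629718 = 1.1658 rad/s.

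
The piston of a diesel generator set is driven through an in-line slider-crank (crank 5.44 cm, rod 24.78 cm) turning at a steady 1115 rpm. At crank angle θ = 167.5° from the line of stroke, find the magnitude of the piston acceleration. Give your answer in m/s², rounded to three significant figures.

ω = 2π·1115/60 = 116.8 rad/s
x(θ) = r cosθ + √(L² − r² sin²θ); with ω constant, a = ω²·d²x/dθ².
d²x/dθ² = −r cosθ − r²(cos2θ)/√u − r⁴ sin²2θ/(4u^{3/2}),  u = L² − r² sin²θ = 0.0612662 m².
Substituting r = 0.0544 m, L = 0.2478 m, θ = 167.5°: d²x/dθ² = +0.042249 m.
a = ω²·d²x/dθ² = (116.8)²·(+0.042249) = +576 m/s²;  |a| = 576 m/s².

576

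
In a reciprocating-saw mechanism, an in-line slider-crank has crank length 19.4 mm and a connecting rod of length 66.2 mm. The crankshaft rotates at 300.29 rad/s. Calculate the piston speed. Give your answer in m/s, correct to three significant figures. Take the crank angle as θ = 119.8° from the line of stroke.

4.29

ω = 300.3 rad/s
For an in-line slider-crank, x = r cosθ + √(L² − r² sin²θ), so v = −rω sinθ·[1 + r cosθ/√(L² − r² sin²θ)].
With r = 0.0194 m, L = 0.0662 m, θ = 119.8°: √(L² − r² sin²θ) = 0.064024 m.
v = −0.0194·300.3·0.86777·[1 + 0.0194·-0.49697/0.064024] = -4.294 m/s.
|v| = 4.294 m/s.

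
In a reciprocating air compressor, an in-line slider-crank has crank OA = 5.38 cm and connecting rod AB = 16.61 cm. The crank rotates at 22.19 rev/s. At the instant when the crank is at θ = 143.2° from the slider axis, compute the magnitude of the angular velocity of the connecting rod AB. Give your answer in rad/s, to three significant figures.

36.9

ω = 139.4 rad/s (converted from 22.19 rev/s).
The rod makes angle φ with the slider axis where L sinφ = r sinθ; differentiating, L cosφ·φ̇ = r ω cosθ.
L cosφ = √(L² − r² sin²θ) = 0.16294 m.
|ω_rod| = r ω |cosθ| / √(L² − r² sin²θ) = 0.0538·139.4·0.80073/0.16294 = 36.861 rad/s.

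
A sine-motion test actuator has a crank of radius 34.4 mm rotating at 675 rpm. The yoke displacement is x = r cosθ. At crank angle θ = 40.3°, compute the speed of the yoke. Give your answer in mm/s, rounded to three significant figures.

ω = 70.69 rad/s (from 675 rpm).
x = r cosθ ⇒ ẋ = −rω sinθ.
|v| = rω|sinθ| = 0.0344·70.69·|sin 40.3°| = 1.5727 m/s = 1572.7 mm/s.

1570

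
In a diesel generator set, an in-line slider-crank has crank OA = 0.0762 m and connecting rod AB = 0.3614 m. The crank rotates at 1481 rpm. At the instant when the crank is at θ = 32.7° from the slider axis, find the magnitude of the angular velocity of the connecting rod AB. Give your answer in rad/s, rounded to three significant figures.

ω = 155.1 rad/s (converted from 1481 rpm).
The rod makes angle φ with the slider axis where L sinφ = r sinθ; differentiating, L cosφ·φ̇ = r ω cosθ.
L cosφ = √(L² − r² sin²θ) = 0.35905 m.
|ω_rod| = r ω |cosθ| / √(L² − r² sin²θ) = 0.0762·155.1·0.84151/0.35905 = 27.698 rad/s.

27.7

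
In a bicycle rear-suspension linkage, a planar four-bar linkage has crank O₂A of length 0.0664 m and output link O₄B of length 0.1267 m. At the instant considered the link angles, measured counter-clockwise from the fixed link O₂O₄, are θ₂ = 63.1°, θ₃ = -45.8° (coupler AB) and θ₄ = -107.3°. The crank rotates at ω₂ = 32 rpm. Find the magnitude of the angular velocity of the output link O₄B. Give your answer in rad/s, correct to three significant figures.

ω₂ = 3.351 rad/s (from 32 rpm).
Differentiating the loop-closure r₂e^{iθ₂}+r₃e^{iθ₃}=r₁+r₄e^{iθ₄} gives r₂ω₂e^{iθ₂}+r₃ω₃e^{iθ₃}=r₄ω₄e^{iθ₄}.
Eliminating the other unknown: ω₄ = r₂ω₂ sin(θ₂−θ₃) / [r₄ sin(θ₄−θ₃)].
Numerator sine = +0.94609; denominator sine = -0.87882.
Result = 0.0664·3.351·(+0.94609) / (0.1267·(-0.87882)) = -1.8906 rad/s; magnitude 1.8906 rad/s.

1.89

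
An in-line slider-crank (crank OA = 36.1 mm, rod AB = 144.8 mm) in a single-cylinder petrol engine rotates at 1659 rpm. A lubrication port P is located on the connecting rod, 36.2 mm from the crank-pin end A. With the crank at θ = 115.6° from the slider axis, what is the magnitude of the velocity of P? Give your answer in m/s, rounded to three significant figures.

ω = 173.7 rad/s.  Crank-pin speed |V_A| = rω = 6.2717 m/s, perpendicular to OA.
Rod angle: sinφ = −(r/L) sinθ ⇒ φ = -12.993°; ω_rod = −rω cosθ/√(L²−r²sin²θ) = +19.206 rad/s.
V_P = V_A + ω_rod × AP, with AP = 0.0362 m along the rod.
Components: V_Px = −rω sinθ − a·ω_rod·sinφ = -5.4997 m/s;  V_Py = rω cosθ + a·ω_rod·cosφ = -2.0324 m/s.
|V_P| = √(V_Px² + V_Py²) = 5.8632 m/s.

5.86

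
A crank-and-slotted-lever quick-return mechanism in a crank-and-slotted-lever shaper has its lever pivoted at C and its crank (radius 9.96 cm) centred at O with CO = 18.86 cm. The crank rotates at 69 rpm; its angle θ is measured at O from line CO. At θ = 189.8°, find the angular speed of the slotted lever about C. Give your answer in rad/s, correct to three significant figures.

ω = 7.226 rad/s (from 69 rpm).
Crank pin A relative to C: A = (d + r cosθ, r sinθ); lever angle φ = atan2(r sinθ, d + r cosθ).
Differentiating tanφ: φ̇ = rω(d cosθ + r)/(d² + r² + 2dr cosθ).
d² + r² + 2dr cosθ = |CA|² = 0.00846921 m²;  d cosθ + r = -0.086248 m.
|ω_lever| = |0.0996·7.226·-0.086248| / 0.00846921 = 7.329 rad/s.

7.33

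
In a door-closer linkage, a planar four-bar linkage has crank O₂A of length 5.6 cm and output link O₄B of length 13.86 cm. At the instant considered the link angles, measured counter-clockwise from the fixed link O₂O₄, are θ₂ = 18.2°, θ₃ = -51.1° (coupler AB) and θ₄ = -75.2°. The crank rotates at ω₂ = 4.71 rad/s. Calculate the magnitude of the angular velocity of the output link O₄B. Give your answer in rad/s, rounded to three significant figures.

ω₂ = 4.71 rad/s
Differentiating the loop-closure r₂e^{iθ₂}+r₃e^{iθ₃}=r₁+r₄e^{iθ₄} gives r₂ω₂e^{iθ₂}+r₃ω₃e^{iθ₃}=r₄ω₄e^{iθ₄}.
Eliminating the other unknown: ω₄ = r₂ω₂ sin(θ₂−θ₃) / [r₄ sin(θ₄−θ₃)].
Numerator sine = +0.93544; denominator sine = -0.40833.
Result = 0.056·4.71·(+0.93544) / (0.1386·(-0.40833)) = -4.3597 rad/s; magnitude 4.3597 rad/s.

4.36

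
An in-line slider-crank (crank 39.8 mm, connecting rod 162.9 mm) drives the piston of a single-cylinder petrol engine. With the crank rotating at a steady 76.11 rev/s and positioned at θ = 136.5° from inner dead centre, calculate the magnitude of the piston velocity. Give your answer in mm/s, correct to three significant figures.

10700

ω = 2π·76.1 = 478.2 rad/s
For an in-line slider-crank, x = r cosθ + √(L² − r² sin²θ), so v = −rω sinθ·[1 + r cosθ/√(L² − r² sin²θ)].
With r = 0.0398 m, L = 0.1629 m, θ = 136.5°: √(L² − r² sin²θ) = 0.16058 m.
v = −0.0398·478.2·0.68835·[1 + 0.0398·-0.72537/0.16058] = -10.746 m/s.
|v| = 10.746 m/s = 10746 mm/s.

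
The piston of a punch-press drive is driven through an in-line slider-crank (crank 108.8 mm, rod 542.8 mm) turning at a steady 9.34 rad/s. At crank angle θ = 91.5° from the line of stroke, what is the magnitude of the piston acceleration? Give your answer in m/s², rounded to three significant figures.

ω = 9.34 rad/s
x(θ) = r cosθ + √(L² − r² sin²θ); with ω constant, a = ω²·d²x/dθ².
d²x/dθ² = −r cosθ − r²(cos2θ)/√u − r⁴ sin²2θ/(4u^{3/2}),  u = L² − r² sin²θ = 0.282803 m².
Substituting r = 0.1088 m, L = 0.5428 m, θ = 91.5°: d²x/dθ² = +0.025076 m.
a = ω²·d²x/dθ² = (9.34)²·(+0.025076) = +2.1876 m/s²;  |a| = 2.1876 m/s².

2.19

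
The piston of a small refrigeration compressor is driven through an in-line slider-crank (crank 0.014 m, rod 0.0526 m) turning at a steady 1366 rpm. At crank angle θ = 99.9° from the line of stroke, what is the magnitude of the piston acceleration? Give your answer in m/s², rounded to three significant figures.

123

ω = 2π·1366/60 = 143 rad/s
x(θ) = r cosθ + √(L² − r² sin²θ); with ω constant, a = ω²·d²x/dθ².
d²x/dθ² = −r cosθ − r²(cos2θ)/√u − r⁴ sin²2θ/(4u^{3/2}),  u = L² − r² sin²θ = 0.00257655 m².
Substituting r = 0.014 m, L = 0.0526 m, θ = 99.9°: d²x/dθ² = +0.0060316 m.
a = ω²·d²x/dθ² = (143)²·(+0.0060316) = +123.42 m/s²;  |a| = 123.42 m/s².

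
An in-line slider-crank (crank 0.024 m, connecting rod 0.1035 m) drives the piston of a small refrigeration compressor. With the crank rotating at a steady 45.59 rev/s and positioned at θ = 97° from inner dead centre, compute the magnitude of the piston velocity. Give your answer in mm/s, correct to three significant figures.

ω = 2π·45.6 = 286.5 rad/s
For an in-line slider-crank, x = r cosθ + √(L² − r² sin²θ), so v = −rω sinθ·[1 + r cosθ/√(L² − r² sin²θ)].
With r = 0.024 m, L = 0.1035 m, θ = 97°: √(L² − r² sin²θ) = 0.10072 m.
v = −0.024·286.5·0.99255·[1 + 0.024·-0.12187/0.10072] = -6.6254 m/s.
|v| = 6.6254 m/s = 6625.4 mm/s.

6630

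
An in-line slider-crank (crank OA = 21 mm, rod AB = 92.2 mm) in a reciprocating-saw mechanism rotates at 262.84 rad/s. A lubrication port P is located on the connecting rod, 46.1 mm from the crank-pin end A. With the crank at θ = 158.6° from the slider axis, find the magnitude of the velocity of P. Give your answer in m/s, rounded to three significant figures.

ω = 262.8 rad/s.  Crank-pin speed |V_A| = rω = 5.5196 m/s, perpendicular to OA.
Rod angle: sinφ = −(r/L) sinθ ⇒ φ = -4.767°; ω_rod = −rω cosθ/√(L²−r²sin²θ) = +55.932 rad/s.
V_P = V_A + ω_rod × AP, with AP = 0.0461 m along the rod.
Components: V_Px = −rω sinθ − a·ω_rod·sinφ = -1.7997 m/s;  V_Py = rω cosθ + a·ω_rod·cosφ = -2.5695 m/s.
|V_P| = √(V_Px² + V_Py²) = 3.1371 m/s.

3.14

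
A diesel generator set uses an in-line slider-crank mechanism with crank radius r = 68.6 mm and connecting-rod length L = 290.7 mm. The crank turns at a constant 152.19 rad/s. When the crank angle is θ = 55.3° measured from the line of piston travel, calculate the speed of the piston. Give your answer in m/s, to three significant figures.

9.76

ω = 152.2 rad/s
For an in-line slider-crank, x = r cosθ + √(L² − r² sin²θ), so v = −rω sinθ·[1 + r cosθ/√(L² − r² sin²θ)].
With r = 0.0686 m, L = 0.2907 m, θ = 55.3°: √(L² − r² sin²θ) = 0.28518 m.
v = −0.0686·152.2·0.82214·[1 + 0.0686·0.56928/0.28518] = -9.7588 m/s.
|v| = 9.7588 m/s.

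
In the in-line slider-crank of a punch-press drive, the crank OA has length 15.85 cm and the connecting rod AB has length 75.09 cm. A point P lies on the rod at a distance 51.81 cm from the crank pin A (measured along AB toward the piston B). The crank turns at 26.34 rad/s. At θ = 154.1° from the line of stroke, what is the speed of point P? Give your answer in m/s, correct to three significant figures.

1.97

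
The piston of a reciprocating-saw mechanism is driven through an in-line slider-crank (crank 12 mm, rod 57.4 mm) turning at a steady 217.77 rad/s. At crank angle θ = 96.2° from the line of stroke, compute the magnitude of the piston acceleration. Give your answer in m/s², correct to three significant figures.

ω = 217.8 rad/s
x(θ) = r cosθ + √(L² − r² sin²θ); with ω constant, a = ω²·d²x/dθ².
d²x/dθ² = −r cosθ − r²(cos2θ)/√u − r⁴ sin²2θ/(4u^{3/2}),  u = L² − r² sin²θ = 0.00315244 m².
Substituting r = 0.012 m, L = 0.0574 m, θ = 96.2°: d²x/dθ² = +0.0037995 m.
a = ω²·d²x/dθ² = (217.8)²·(+0.0037995) = +180.19 m/s²;  |a| = 180.19 m/s².

180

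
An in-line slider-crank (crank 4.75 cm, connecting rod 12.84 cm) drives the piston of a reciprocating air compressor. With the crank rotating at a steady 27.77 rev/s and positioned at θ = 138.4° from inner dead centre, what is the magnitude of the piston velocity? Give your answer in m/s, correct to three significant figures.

3.93

ω = 2π·27.8 = 174.5 rad/s
For an in-line slider-crank, x = r cosθ + √(L² − r² sin²θ), so v = −rω sinθ·[1 + r cosθ/√(L² − r² sin²θ)].
With r = 0.0475 m, L = 0.1284 m, θ = 138.4°: √(L² − r² sin²θ) = 0.12447 m.
v = −0.0475·174.5·0.66393·[1 + 0.0475·-0.74780/0.12447] = -3.9323 m/s.
|v| = 3.9323 m/s.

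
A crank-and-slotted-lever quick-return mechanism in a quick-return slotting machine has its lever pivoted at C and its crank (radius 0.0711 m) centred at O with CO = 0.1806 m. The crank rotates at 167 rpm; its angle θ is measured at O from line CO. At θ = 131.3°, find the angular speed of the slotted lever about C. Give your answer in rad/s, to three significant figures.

ω = 17.49 rad/s (from 167 rpm).
Crank pin A relative to C: A = (d + r cosθ, r sinθ); lever angle φ = atan2(r sinθ, d + r cosθ).
Differentiating tanφ: φ̇ = rω(d cosθ + r)/(d² + r² + 2dr cosθ).
d² + r² + 2dr cosθ = |CA|² = 0.0207219 m²;  d cosθ + r = -0.048096 m.
|ω_lever| = |0.0711·17.49·-0.048096| / 0.0207219 = 2.886 rad/s.

2.89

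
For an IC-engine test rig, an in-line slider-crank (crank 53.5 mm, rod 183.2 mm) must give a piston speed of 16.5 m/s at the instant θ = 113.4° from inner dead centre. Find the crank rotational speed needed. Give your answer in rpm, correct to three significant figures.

3650

For an in-line slider-crank, |v_piston| = rω|sinθ|·[1 + r cosθ/√(L² − r² sin²θ)].
With r = 0.0535 m, L = 0.1832 m, θ = 113.4°: the bracketed kinematic factor |dx/dθ| = 0.043189 m.
ω = v/|dx/dθ| = 16.5/0.043189 = 382.04 rad/s.
N = 60ω/(2π) = 3648.2 rpm.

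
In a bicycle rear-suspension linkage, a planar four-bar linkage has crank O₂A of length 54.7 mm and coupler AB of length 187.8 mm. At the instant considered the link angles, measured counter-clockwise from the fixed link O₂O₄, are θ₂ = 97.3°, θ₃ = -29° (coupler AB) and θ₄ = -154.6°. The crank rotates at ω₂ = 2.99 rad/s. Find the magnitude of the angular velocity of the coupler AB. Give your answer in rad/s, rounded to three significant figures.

ω₂ = 2.99 rad/s
Differentiating the loop-closure r₂e^{iθ₂}+r₃e^{iθ₃}=r₁+r₄e^{iθ₄} gives r₂ω₂e^{iθ₂}+r₃ω₃e^{iθ₃}=r₄ω₄e^{iθ₄}.
Eliminating the other unknown: ω₃ = r₂ω₂ sin(θ₄−θ₂) / [r₃ sin(θ₃−θ₄)].
Numerator sine = +0.95052; denominator sine = +0.81310.
Result = 0.0547·2.99·(+0.95052) / (0.1878·(+0.81310)) = +1.0181 rad/s; magnitude 1.0181 rad/s.

1.02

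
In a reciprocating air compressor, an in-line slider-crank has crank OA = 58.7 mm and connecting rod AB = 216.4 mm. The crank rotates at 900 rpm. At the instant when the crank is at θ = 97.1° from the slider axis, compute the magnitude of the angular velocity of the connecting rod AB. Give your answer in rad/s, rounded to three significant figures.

ω = 94.25 rad/s (converted from 900 rpm).
The rod makes angle φ with the slider axis where L sinφ = r sinθ; differentiating, L cosφ·φ̇ = r ω cosθ.
L cosφ = √(L² − r² sin²θ) = 0.20841 m.
|ω_rod| = r ω |cosθ| / √(L² − r² sin²θ) = 0.0587·94.25·0.12360/0.20841 = 3.281 rad/s.

3.28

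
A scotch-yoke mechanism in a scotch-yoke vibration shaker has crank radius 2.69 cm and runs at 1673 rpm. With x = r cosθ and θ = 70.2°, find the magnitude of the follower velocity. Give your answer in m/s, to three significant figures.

ω = 175.2 rad/s (from 1673 rpm).
x = r cosθ ⇒ ẋ = −rω sinθ.
|v| = rω|sinθ| = 0.0269·175.2·|sin 70.2°| = 4.4342 m/s.

4.43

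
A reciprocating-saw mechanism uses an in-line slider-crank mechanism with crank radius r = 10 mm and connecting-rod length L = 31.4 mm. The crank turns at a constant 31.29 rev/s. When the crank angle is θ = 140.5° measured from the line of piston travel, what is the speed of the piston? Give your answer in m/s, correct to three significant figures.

0.937

ω = 2π·31.3 = 196.6 rad/s
For an in-line slider-crank, x = r cosθ + √(L² − r² sin²θ), so v = −rω sinθ·[1 + r cosθ/√(L² − r² sin²θ)].
With r = 0.01 m, L = 0.0314 m, θ = 140.5°: √(L² − r² sin²θ) = 0.030749 m.
v = −0.01·196.6·0.63608·[1 + 0.01·-0.77162/0.030749] = -0.93672 m/s.
|v| = 0.93672 m/s.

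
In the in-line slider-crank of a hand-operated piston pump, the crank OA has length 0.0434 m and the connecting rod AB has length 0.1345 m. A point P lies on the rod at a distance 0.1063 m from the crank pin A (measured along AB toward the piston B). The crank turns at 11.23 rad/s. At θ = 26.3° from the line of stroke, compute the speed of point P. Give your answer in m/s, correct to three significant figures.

0.281

ω = 11.23 rad/s.  Crank-pin speed |V_A| = rω = 0.48738 m/s, perpendicular to OA.
Rod angle: sinφ = −(r/L) sinθ ⇒ φ = -8.220°; ω_rod = −rω cosθ/√(L²−r²sin²θ) = -3.2823 rad/s.
V_P = V_A + ω_rod × AP, with AP = 0.1063 m along the rod.
Components: V_Px = −rω sinθ − a·ω_rod·sinφ = -0.26583 m/s;  V_Py = rω cosθ + a·ω_rod·cosφ = +0.091609 m/s.
|V_P| = √(V_Px² + V_Py²) = 0.28117 m/s.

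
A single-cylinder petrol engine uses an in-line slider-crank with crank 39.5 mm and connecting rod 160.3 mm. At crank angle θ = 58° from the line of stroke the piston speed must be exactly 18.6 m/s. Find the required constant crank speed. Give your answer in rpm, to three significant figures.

4680

For an in-line slider-crank, |v_piston| = rω|sinθ|·[1 + r cosθ/√(L² − r² sin²θ)].
With r = 0.0395 m, L = 0.1603 m, θ = 58°: the bracketed kinematic factor |dx/dθ| = 0.037971 m.
ω = v/|dx/dθ| = 18.6/0.037971 = 489.85 rad/s.
N = 60ω/(2π) = 4677.7 rpm.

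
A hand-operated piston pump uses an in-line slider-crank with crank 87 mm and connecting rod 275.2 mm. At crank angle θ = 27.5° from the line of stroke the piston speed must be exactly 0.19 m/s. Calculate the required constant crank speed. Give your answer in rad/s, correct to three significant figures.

3.69

For an in-line slider-crank, |v_piston| = rω|sinθ|·[1 + r cosθ/√(L² − r² sin²θ)].
With r = 0.087 m, L = 0.2752 m, θ = 27.5°: the bracketed kinematic factor |dx/dθ| = 0.051559 m.
ω = v/|dx/dθ| = 0.19/0.051559 = 3.6851 rad/s.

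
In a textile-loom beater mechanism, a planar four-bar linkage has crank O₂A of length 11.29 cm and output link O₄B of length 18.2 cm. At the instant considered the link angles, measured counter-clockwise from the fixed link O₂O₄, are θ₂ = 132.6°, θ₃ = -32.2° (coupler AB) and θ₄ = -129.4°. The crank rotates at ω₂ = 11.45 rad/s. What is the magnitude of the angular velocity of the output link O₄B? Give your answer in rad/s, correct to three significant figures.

ω₂ = 11.45 rad/s
Differentiating the loop-closure r₂e^{iθ₂}+r₃e^{iθ₃}=r₁+r₄e^{iθ₄} gives r₂ω₂e^{iθ₂}+r₃ω₃e^{iθ₃}=r₄ω₄e^{iθ₄}.
Eliminating the other unknown: ω₄ = r₂ω₂ sin(θ₂−θ₃) / [r₄ sin(θ₄−θ₃)].
Numerator sine = +0.26219; denominator sine = -0.99211.
Result = 0.1129·11.45·(+0.26219) / (0.182·(-0.99211)) = -1.8771 rad/s; magnitude 1.8771 rad/s.

1.88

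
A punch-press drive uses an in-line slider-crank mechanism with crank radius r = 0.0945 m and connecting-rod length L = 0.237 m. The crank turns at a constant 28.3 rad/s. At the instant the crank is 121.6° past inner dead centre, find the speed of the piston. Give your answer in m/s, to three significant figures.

ω = 28.3 rad/s
For an in-line slider-crank, x = r cosθ + √(L² − r² sin²θ), so v = −rω sinθ·[1 + r cosθ/√(L² − r² sin²θ)].
With r = 0.0945 m, L = 0.237 m, θ = 121.6°: √(L² − r² sin²θ) = 0.22291 m.
v = −0.0945·28.3·0.85173·[1 + 0.0945·-0.52399/0.22291] = -1.7718 m/s.
|v| = 1.7718 m/s.

1.77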